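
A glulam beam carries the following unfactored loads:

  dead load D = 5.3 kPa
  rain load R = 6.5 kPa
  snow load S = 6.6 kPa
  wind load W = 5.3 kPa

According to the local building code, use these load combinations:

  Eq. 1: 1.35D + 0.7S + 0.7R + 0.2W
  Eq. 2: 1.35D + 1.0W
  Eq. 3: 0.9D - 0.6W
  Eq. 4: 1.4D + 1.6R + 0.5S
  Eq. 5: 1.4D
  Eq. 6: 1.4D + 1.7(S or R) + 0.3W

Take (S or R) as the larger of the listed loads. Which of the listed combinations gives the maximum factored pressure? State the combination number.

(S or R) → S = 6.6 kPa.
Eq. 1: 1.35(5.3) + 0.7(6.6) + 0.7(6.5) + 0.2(5.3) = 17.39
Eq. 2: 1.35(5.3) + 1.0(5.3) = 12.46
Eq. 3: 0.9(5.3) - 0.6(5.3) = 1.59
Eq. 4: 1.4(5.3) + 1.6(6.5) + 0.5(6.6) = 21.12
Eq. 5: 1.4(5.3) = 7.42
Eq. 6: 1.4(5.3) + 1.7(6.6) + 0.3(5.3) = 20.23
The largest value is 21.12 kPa from combination 4.

Combination 4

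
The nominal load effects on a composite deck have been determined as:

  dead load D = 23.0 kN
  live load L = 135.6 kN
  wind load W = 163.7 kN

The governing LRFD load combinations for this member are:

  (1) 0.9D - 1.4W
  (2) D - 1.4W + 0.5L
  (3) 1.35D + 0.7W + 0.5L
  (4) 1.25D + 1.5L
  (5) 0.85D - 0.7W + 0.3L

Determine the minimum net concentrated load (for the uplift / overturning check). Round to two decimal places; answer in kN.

-208.48 kN

(1) 0.9(23.0) - 1.4(163.7) = 20.70 - 229.18 = -208.48
(2) 1.0(23.0) - 1.4(163.7) + 0.5(135.6) = 23.00 - 229.18 + 67.80 = -138.38
(3) 1.35(23.0) + 0.7(163.7) + 0.5(135.6) = 31.05 + 114.59 + 67.80 = 213.44
(4) 1.25(23.0) + 1.5(135.6) = 28.75 + 203.40 = 232.15
(5) 0.85(23.0) - 0.7(163.7) + 0.3(135.6) = 19.55 - 114.59 + 40.68 = -54.36
Combination 1 gives the minimum: -208.48 kN.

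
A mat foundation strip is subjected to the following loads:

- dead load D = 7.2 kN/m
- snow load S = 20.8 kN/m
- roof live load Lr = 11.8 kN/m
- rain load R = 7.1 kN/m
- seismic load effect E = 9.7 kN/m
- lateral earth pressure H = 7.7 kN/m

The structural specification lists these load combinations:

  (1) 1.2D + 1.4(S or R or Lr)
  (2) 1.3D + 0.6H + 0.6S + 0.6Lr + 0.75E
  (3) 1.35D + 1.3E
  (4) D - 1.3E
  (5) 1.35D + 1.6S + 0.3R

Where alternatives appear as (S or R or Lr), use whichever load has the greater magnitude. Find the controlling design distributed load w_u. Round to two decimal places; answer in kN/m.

(S or R or Lr) → S = 20.8 kN/m.
(1) 1.2(7.2) + 1.4(20.8) = 8.64 + 29.12 = 37.76
(2) 1.3(7.2) + 0.6(7.7) + 0.6(20.8) + 0.6(11.8) + 0.75(9.7) = 9.36 + 4.62 + 12.48 + 7.08 + 7.28 = 40.82
(3) 1.35(7.2) + 1.3(9.7) = 9.72 + 12.61 = 22.33
(4) 1.0(7.2) - 1.3(9.7) = 7.20 - 12.61 = -5.41
(5) 1.35(7.2) + 1.6(20.8) + 0.3(7.1) = 9.72 + 33.28 + 2.13 = 45.13
The controlling combination is 5, giving 45.13 kN/m.

45.13 kN/m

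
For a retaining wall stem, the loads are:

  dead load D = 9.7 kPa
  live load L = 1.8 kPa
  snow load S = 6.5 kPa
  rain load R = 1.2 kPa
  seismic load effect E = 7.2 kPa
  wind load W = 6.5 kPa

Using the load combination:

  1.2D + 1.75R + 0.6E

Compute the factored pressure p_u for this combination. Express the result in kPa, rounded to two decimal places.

18.06 kPa

1.2(9.7) + 1.75(1.2) + 0.6(7.2) = 11.64 + 2.10 + 4.32 = 18.06
p_u = 18.06 kPa.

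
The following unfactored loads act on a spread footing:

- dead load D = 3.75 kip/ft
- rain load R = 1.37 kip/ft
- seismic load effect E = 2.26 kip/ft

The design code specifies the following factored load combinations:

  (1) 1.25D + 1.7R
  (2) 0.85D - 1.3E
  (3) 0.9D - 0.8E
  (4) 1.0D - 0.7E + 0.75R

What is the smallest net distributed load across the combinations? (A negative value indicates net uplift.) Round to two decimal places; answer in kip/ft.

0.25 kip/ft

(1) 1.25(3.75) + 1.7(1.37) = 4.69 + 2.33 = 7.02
(2) 0.85(3.75) - 1.3(2.26) = 3.19 - 2.94 = 0.25
(3) 0.9(3.75) - 0.8(2.26) = 3.38 - 1.81 = 1.57
(4) 1.0(3.75) - 0.7(2.26) + 0.75(1.37) = 3.75 - 1.58 + 1.03 = 3.20
Combination 2 gives the minimum: 0.25 kip/ft.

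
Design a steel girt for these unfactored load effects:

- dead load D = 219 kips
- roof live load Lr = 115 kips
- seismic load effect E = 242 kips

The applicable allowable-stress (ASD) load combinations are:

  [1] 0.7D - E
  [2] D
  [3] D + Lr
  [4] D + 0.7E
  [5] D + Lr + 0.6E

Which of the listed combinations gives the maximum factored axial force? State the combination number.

[1] 0.7(219) - 1.0(242) = 153.30 - 242.00 = -88.70
[2] 1.0(219) = 219.00
[3] 1.0(219) + 1.0(115) = 219.00 + 115.00 = 334.00
[4] 1.0(219) + 0.7(242) = 219.00 + 169.40 = 388.40
[5] 1.0(219) + 1.0(115) + 0.6(242) = 219.00 + 115.00 + 145.20 = 479.20
The largest value is 479.20 kips from combination 5.

Combination 5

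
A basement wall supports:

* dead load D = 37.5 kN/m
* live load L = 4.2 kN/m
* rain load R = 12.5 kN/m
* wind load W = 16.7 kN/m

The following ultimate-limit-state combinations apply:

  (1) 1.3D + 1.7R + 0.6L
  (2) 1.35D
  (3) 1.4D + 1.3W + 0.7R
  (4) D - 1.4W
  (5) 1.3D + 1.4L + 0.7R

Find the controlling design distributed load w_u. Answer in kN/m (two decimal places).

82.96 kN/m

(1) 1.3(37.5) + 1.7(12.5) + 0.6(4.2) = 72.52
(2) 1.35(37.5) = 50.63
(3) 1.4(37.5) + 1.3(16.7) + 0.7(12.5) = 82.96
(4) 1.0(37.5) - 1.4(16.7) = 14.12
(5) 1.3(37.5) + 1.4(4.2) + 0.7(12.5) = 63.38
The controlling combination is 3, giving 82.96 kN/m.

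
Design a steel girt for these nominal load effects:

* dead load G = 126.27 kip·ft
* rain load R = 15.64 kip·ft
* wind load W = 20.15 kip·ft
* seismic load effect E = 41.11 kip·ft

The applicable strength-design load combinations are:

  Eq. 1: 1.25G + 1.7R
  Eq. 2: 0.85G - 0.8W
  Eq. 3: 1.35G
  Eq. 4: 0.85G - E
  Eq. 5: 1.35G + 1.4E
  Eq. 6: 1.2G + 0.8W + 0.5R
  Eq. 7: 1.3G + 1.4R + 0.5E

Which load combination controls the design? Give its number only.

Eq. 1: 1.25(126.27) + 1.7(15.64) = 184.43
Eq. 2: 0.85(126.27) - 0.8(20.15) = 91.21
Eq. 3: 1.35(126.27) = 170.46
Eq. 4: 0.85(126.27) - 1.0(41.11) = 66.22
Eq. 5: 1.35(126.27) + 1.4(41.11) = 228.02
Eq. 6: 1.2(126.27) + 0.8(20.15) + 0.5(15.64) = 175.46
Eq. 7: 1.3(126.27) + 1.4(15.64) + 0.5(41.11) = 206.60
The largest value is 228.02 kip·ft from combination 5.

Combination 5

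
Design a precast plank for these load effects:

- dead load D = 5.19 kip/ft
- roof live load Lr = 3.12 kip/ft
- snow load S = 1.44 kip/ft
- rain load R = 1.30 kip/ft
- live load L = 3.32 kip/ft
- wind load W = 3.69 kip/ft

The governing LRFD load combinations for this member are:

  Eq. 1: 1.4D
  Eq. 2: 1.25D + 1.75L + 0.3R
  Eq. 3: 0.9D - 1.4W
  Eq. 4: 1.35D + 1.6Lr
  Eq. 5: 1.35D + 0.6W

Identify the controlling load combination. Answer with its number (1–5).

Eq. 1: 1.4(5.19) = 7.27
Eq. 2: 1.25(5.19) + 1.75(3.32) + 0.3(1.30) = 6.49 + 5.81 + 0.39 = 12.69
Eq. 3: 0.9(5.19) - 1.4(3.69) = 4.67 - 5.17 = -0.50
Eq. 4: 1.35(5.19) + 1.6(3.12) = 7.01 + 4.99 = 12.00
Eq. 5: 1.35(5.19) + 0.6(3.69) = 7.01 + 2.21 = 9.22
The largest value is 12.69 kip/ft from combination 2.

Combination 2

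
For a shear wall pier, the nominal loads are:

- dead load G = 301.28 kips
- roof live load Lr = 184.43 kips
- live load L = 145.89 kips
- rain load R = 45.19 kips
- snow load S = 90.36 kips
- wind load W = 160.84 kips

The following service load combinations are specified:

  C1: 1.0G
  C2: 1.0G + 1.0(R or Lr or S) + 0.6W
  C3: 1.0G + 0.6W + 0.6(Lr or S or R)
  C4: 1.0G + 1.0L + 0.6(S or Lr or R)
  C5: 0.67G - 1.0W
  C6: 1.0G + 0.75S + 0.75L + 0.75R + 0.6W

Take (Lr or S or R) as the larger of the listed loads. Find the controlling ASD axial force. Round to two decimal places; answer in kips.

(R or Lr or S) → Lr = 184.43 kips; (Lr or S or R) → Lr = 184.43 kips; (S or Lr or R) → Lr = 184.43 kips.
C1: 1.0(301.28) = 301.28
C2: 1.0(301.28) + 1.0(184.43) + 0.6(160.84) = 582.21
C3: 1.0(301.28) + 0.6(160.84) + 0.6(184.43) = 508.44
C4: 1.0(301.28) + 1.0(145.89) + 0.6(184.43) = 557.83
C5: 0.67(301.28) - 1.0(160.84) = 41.02
C6: 1.0(301.28) + 0.75(90.36) + 0.75(145.89) + 0.75(45.19) + 0.6(160.84) = 608.86
Combination 6 governs: P = 608.86 kips.

608.86 kips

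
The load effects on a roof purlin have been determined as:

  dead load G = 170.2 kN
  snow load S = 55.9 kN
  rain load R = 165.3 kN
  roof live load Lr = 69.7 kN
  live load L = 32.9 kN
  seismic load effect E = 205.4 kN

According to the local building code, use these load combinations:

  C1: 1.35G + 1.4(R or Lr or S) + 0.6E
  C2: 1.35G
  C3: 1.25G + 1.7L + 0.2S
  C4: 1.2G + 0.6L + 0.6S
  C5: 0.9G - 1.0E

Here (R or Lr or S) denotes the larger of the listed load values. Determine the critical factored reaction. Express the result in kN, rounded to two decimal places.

(R or Lr or S) → R = 165.3 kN.
C1: 1.35(170.2) + 1.4(165.3) + 0.6(205.4) = 229.77 + 231.42 + 123.24 = 584.43
C2: 1.35(170.2) = 229.77
C3: 1.25(170.2) + 1.7(32.9) + 0.2(55.9) = 212.75 + 55.93 + 11.18 = 279.86
C4: 1.2(170.2) + 0.6(32.9) + 0.6(55.9) = 204.24 + 19.74 + 33.54 = 257.52
C5: 0.9(170.2) - 1.0(205.4) = 153.18 - 205.40 = -52.22
The controlling combination is 1, giving 584.43 kN.

584.43 kN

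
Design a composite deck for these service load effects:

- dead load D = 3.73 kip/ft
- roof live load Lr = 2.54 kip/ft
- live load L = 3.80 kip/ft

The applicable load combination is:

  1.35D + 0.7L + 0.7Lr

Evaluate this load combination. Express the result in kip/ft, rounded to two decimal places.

1.35(3.73) + 0.7(3.80) + 0.7(2.54) = 9.47
w_u = 9.47 kip/ft.

9.47 kip/ft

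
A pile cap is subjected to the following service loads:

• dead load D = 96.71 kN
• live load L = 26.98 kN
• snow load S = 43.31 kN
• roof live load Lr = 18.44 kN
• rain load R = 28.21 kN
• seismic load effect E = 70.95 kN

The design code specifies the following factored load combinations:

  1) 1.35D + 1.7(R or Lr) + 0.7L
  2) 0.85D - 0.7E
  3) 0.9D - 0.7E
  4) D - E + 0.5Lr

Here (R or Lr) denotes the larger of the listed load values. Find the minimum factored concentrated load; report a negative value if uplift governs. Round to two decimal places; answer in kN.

32.54 kN

(R or Lr) → R = 28.21 kN.
1) 1.35(96.71) + 1.7(28.21) + 0.7(26.98) = 197.40
2) 0.85(96.71) - 0.7(70.95) = 32.54
3) 0.9(96.71) - 0.7(70.95) = 87.04 - 49.67 = 37.37
4) 1.0(96.71) - 1.0(70.95) + 0.5(18.44) = 96.71 - 70.95 + 9.22 = 34.98
Combination 2 gives the minimum: 32.54 kN.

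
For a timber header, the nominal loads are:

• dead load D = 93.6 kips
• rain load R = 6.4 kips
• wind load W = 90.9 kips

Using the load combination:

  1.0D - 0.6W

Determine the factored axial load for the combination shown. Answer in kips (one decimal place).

1.0(93.6) - 0.6(90.9) = 39.1
P_u = 39.1 kips.

39.1 kips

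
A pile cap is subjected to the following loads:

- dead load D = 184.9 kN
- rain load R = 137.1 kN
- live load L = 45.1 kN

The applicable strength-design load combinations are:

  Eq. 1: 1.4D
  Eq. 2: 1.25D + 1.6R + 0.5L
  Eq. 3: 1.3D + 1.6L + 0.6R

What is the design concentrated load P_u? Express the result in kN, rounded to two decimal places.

473.04 kN

Eq. 1: 1.4(184.9) = 258.86
Eq. 2: 1.25(184.9) + 1.6(137.1) + 0.5(45.1) = 231.13 + 219.36 + 22.55 = 473.04
Eq. 3: 1.3(184.9) + 1.6(45.1) + 0.6(137.1) = 240.37 + 72.16 + 82.26 = 394.79
Maximum is from combination 2.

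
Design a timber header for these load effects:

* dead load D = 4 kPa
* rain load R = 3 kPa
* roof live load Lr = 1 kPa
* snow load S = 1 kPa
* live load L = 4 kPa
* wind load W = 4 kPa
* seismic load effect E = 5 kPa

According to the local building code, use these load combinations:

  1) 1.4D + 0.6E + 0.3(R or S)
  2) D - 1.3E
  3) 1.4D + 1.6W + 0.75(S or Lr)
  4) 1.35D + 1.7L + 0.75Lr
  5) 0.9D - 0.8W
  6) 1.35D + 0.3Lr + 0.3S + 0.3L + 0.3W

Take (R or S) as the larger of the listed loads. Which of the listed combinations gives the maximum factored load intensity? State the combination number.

Combination 4

(R or S) → R = 3 kPa; (S or Lr) → S = 1 kPa.
1) 1.4(4) + 0.6(5) + 0.3(3) = 9.5
2) 1.0(4) - 1.3(5) = -2.5
3) 1.4(4) + 1.6(4) + 0.75(1) = 12.8
4) 1.35(4) + 1.7(4) + 0.75(1) = 13.0
5) 0.9(4) - 0.8(4) = 0.4
6) 1.35(4) + 0.3(1) + 0.3(1) + 0.3(4) + 0.3(4) = 8.4
The largest value is 13.0 kPa from combination 4.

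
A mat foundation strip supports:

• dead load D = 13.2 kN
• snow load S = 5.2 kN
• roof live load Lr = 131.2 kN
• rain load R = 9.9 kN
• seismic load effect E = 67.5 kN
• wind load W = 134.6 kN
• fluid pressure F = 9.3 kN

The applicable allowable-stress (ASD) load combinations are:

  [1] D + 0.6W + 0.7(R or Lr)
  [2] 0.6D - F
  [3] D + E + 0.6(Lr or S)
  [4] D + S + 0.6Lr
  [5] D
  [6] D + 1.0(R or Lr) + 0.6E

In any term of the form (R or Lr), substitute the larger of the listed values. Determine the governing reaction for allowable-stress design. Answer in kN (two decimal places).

185.80 kN

(R or Lr) → Lr = 131.2 kN; (Lr or S) → Lr = 131.2 kN.
[1] 1.0(13.2) + 0.6(134.6) + 0.7(131.2) = 13.20 + 80.76 + 91.84 = 185.80
[2] 0.6(13.2) - 1.0(9.3) = 7.92 - 9.30 = -1.38
[3] 1.0(13.2) + 1.0(67.5) + 0.6(131.2) = 13.20 + 67.50 + 78.72 = 159.42
[4] 1.0(13.2) + 1.0(5.2) + 0.6(131.2) = 13.20 + 5.20 + 78.72 = 97.12
[5] 1.0(13.2) = 13.20
[6] 1.0(13.2) + 1.0(131.2) + 0.6(67.5) = 13.20 + 131.20 + 40.50 = 184.90
Combination 1 governs: V = 185.80 kN.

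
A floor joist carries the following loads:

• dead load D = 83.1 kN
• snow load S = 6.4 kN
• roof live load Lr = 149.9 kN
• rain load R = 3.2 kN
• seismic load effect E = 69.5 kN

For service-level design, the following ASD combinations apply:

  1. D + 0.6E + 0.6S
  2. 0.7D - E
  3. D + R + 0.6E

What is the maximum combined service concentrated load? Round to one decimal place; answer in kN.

1. 1.0(83.1) + 0.6(69.5) + 0.6(6.4) = 128.6
2. 0.7(83.1) - 1.0(69.5) = -11.3
3. 1.0(83.1) + 1.0(3.2) + 0.6(69.5) = 128.0
The controlling combination is 1, giving 128.6 kN.

128.6 kN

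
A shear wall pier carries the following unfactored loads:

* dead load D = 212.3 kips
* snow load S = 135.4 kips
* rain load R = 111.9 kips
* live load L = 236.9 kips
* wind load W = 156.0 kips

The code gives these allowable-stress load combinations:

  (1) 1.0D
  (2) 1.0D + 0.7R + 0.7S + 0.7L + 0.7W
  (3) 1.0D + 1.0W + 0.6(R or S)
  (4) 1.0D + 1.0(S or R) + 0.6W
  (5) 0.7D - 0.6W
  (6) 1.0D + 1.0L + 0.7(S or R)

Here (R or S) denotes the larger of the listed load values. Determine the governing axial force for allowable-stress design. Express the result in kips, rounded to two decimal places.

660.44 kips

(R or S) → S = 135.4 kips; (S or R) → S = 135.4 kips.
(1) 1.0(212.3) = 212.30
(2) 1.0(212.3) + 0.7(111.9) + 0.7(135.4) + 0.7(236.9) + 0.7(156.0) = 660.44
(3) 1.0(212.3) + 1.0(156.0) + 0.6(135.4) = 449.54
(4) 1.0(212.3) + 1.0(135.4) + 0.6(156.0) = 441.30
(5) 0.7(212.3) - 0.6(156.0) = 55.01
(6) 1.0(212.3) + 1.0(236.9) + 0.7(135.4) = 543.98
Combination 2 governs: P = 660.44 kips.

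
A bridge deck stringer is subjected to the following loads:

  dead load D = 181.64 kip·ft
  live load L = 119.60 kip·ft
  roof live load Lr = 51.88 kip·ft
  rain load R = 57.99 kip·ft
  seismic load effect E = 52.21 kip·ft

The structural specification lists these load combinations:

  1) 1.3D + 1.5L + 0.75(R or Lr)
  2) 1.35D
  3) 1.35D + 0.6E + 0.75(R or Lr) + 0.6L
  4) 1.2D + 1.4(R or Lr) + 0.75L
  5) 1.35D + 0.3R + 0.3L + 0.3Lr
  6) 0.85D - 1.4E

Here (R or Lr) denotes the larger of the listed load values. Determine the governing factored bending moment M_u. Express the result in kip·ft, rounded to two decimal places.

459.02 kip·ft

(R or Lr) → R = 57.99 kip·ft.
1) 1.3(181.64) + 1.5(119.60) + 0.75(57.99) = 236.13 + 179.40 + 43.49 = 459.02
2) 1.35(181.64) = 245.21
3) 1.35(181.64) + 0.6(52.21) + 0.75(57.99) + 0.6(119.60) = 245.21 + 31.33 + 43.49 + 71.76 = 391.79
4) 1.2(181.64) + 1.4(57.99) + 0.75(119.60) = 388.85
5) 1.35(181.64) + 0.3(57.99) + 0.3(119.60) + 0.3(51.88) = 314.06
6) 0.85(181.64) - 1.4(52.21) = 154.39 - 73.09 = 81.30
Combination 1 governs: M_u = 459.02 kip·ft.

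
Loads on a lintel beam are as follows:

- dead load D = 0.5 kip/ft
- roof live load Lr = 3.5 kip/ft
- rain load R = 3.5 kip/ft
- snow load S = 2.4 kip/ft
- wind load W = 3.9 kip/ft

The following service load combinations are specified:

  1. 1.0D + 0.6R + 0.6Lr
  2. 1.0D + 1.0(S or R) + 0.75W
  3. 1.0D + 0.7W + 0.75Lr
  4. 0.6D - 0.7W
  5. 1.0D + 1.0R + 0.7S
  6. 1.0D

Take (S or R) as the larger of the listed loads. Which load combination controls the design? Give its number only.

Combination 2

(S or R) → R = 3.5 kip/ft.
1. 1.0(0.5) + 0.6(3.5) + 0.6(3.5) = 0.50 + 2.10 + 2.10 = 4.70
2. 1.0(0.5) + 1.0(3.5) + 0.75(3.9) = 0.50 + 3.50 + 2.93 = 6.93
3. 1.0(0.5) + 0.7(3.9) + 0.75(3.5) = 0.50 + 2.73 + 2.63 = 5.86
4. 0.6(0.5) - 0.7(3.9) = 0.30 - 2.73 = -2.43
5. 1.0(0.5) + 1.0(3.5) + 0.7(2.4) = 0.50 + 3.50 + 1.68 = 5.68
6. 1.0(0.5) = 0.50
The largest value is 6.93 kip/ft from combination 2.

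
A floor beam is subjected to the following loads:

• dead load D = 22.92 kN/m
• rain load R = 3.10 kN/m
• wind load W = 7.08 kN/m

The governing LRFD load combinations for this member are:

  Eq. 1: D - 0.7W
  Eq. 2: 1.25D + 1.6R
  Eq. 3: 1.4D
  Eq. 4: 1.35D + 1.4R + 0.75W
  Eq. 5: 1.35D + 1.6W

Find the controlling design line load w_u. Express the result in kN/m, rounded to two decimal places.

Eq. 1: 1.0(22.92) - 0.7(7.08) = 17.96
Eq. 2: 1.25(22.92) + 1.6(3.10) = 33.61
Eq. 3: 1.4(22.92) = 32.09
Eq. 4: 1.35(22.92) + 1.4(3.10) + 0.75(7.08) = 40.59
Eq. 5: 1.35(22.92) + 1.6(7.08) = 42.27
Combination 5 governs: w_u = 42.27 kN/m.

42.27 kN/m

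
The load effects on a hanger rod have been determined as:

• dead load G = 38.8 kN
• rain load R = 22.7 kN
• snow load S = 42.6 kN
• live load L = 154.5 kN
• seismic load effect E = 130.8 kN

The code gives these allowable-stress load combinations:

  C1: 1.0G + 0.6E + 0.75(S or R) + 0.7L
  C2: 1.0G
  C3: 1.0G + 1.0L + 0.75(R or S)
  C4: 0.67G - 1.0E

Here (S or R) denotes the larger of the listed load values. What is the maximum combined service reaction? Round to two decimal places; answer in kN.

257.38 kN

(S or R) → S = 42.6 kN; (R or S) → S = 42.6 kN.
C1: 1.0(38.8) + 0.6(130.8) + 0.75(42.6) + 0.7(154.5) = 257.38
C2: 1.0(38.8) = 38.80
C3: 1.0(38.8) + 1.0(154.5) + 0.75(42.6) = 225.25
C4: 0.67(38.8) - 1.0(130.8) = -104.80
Maximum is from combination 1.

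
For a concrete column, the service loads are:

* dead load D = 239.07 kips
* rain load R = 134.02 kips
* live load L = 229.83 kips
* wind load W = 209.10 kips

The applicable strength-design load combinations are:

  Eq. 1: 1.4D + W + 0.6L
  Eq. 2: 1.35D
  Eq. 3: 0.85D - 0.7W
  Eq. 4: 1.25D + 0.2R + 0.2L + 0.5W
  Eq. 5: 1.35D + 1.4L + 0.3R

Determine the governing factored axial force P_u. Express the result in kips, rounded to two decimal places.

684.71 kips

Eq. 1: 1.4(239.07) + 1.0(209.10) + 0.6(229.83) = 681.70
Eq. 2: 1.35(239.07) = 322.74
Eq. 3: 0.85(239.07) - 0.7(209.10) = 56.84
Eq. 4: 1.25(239.07) + 0.2(134.02) + 0.2(229.83) + 0.5(209.10) = 476.16
Eq. 5: 1.35(239.07) + 1.4(229.83) + 0.3(134.02) = 684.71
The controlling combination is 5, giving 684.71 kips.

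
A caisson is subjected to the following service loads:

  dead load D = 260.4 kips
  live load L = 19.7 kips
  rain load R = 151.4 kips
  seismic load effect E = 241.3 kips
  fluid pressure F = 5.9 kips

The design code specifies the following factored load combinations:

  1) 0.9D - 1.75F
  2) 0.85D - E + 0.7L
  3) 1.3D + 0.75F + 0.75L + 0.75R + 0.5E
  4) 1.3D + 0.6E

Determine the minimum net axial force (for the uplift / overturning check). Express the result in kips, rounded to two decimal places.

1) 0.9(260.4) - 1.75(5.9) = 224.04
2) 0.85(260.4) - 1.0(241.3) + 0.7(19.7) = -6.17
3) 1.3(260.4) + 0.75(5.9) + 0.75(19.7) + 0.75(151.4) + 0.5(241.3) = 591.92
4) 1.3(260.4) + 0.6(241.3) = 483.30
Combination 2 gives the minimum: -6.17 kips.

-6.17 kips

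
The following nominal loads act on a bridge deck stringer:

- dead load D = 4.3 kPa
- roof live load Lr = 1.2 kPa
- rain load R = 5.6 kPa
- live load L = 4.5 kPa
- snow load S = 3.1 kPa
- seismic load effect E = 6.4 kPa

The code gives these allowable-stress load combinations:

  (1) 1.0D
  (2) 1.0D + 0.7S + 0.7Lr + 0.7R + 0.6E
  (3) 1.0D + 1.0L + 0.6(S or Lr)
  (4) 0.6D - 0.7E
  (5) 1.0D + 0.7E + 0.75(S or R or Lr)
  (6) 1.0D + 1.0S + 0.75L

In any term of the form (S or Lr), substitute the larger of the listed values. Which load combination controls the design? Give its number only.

(S or Lr) → S = 3.1 kPa; (S or R or Lr) → R = 5.6 kPa.
(1) 1.0(4.3) = 4.3
(2) 1.0(4.3) + 0.7(3.1) + 0.7(1.2) + 0.7(5.6) + 0.6(6.4) = 15.1
(3) 1.0(4.3) + 1.0(4.5) + 0.6(3.1) = 4.3 + 4.5 + 1.9 = 10.7
(4) 0.6(4.3) - 0.7(6.4) = 2.6 - 4.5 = -1.9
(5) 1.0(4.3) + 0.7(6.4) + 0.75(5.6) = 4.3 + 4.5 + 4.2 = 13.0
(6) 1.0(4.3) + 1.0(3.1) + 0.75(4.5) = 4.3 + 3.1 + 3.4 = 10.8
The largest value is 15.1 kPa from combination 2.

Combination 2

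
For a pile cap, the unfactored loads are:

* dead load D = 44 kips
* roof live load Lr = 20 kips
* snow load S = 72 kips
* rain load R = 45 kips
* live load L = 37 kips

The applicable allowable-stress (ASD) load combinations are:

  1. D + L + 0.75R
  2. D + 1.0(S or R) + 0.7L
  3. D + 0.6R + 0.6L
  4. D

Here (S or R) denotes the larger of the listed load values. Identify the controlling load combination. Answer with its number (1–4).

(S or R) → S = 72 kips.
1. 1.0(44) + 1.0(37) + 0.75(45) = 44.00 + 37.00 + 33.75 = 114.75
2. 1.0(44) + 1.0(72) + 0.7(37) = 44.00 + 72.00 + 25.90 = 141.90
3. 1.0(44) + 0.6(45) + 0.6(37) = 44.00 + 27.00 + 22.20 = 93.20
4. 1.0(44) = 44.00
The largest value is 141.90 kips from combination 2.

Combination 2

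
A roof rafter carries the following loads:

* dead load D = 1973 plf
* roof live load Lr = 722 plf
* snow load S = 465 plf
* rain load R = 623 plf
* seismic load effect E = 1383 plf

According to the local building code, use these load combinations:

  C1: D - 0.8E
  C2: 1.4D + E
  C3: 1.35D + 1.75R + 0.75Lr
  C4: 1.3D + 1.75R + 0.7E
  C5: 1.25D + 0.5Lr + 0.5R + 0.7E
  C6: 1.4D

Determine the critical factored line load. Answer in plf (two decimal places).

4623.25 plf

C1: 1.0(1973) - 0.8(1383) = 866.60
C2: 1.4(1973) + 1.0(1383) = 4145.20
C3: 1.35(1973) + 1.75(623) + 0.75(722) = 4295.30
C4: 1.3(1973) + 1.75(623) + 0.7(1383) = 4623.25
C5: 1.25(1973) + 0.5(722) + 0.5(623) + 0.7(1383) = 4106.85
C6: 1.4(1973) = 2762.20
Combination 4 governs: w_u = 4623.25 plf.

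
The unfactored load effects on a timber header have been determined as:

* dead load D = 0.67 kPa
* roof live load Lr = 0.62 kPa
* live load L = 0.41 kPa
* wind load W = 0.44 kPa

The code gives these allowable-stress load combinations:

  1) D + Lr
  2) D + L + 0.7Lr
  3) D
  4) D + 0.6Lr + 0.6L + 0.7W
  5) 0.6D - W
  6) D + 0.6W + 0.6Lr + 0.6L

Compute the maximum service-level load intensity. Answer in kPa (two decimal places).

1.60 kPa

1) 1.0(0.67) + 1.0(0.62) = 0.67 + 0.62 = 1.29
2) 1.0(0.67) + 1.0(0.41) + 0.7(0.62) = 0.67 + 0.41 + 0.43 = 1.51
3) 1.0(0.67) = 0.67
4) 1.0(0.67) + 0.6(0.62) + 0.6(0.41) + 0.7(0.44) = 0.67 + 0.37 + 0.25 + 0.31 = 1.60
5) 0.6(0.67) - 1.0(0.44) = 0.40 - 0.44 = -0.04
6) 1.0(0.67) + 0.6(0.44) + 0.6(0.62) + 0.6(0.41) = 0.67 + 0.26 + 0.37 + 0.25 = 1.55
Maximum is from combination 4.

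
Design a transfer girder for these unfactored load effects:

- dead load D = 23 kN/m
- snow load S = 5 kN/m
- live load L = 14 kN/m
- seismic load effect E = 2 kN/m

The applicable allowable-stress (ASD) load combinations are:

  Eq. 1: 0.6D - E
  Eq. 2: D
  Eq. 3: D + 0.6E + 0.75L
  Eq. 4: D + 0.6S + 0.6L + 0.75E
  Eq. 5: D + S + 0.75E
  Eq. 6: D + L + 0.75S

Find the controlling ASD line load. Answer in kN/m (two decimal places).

40.75 kN/m

Eq. 1: 0.6(23) - 1.0(2) = 13.80 - 2.00 = 11.80
Eq. 2: 1.0(23) = 23.00
Eq. 3: 1.0(23) + 0.6(2) + 0.75(14) = 23.00 + 1.20 + 10.50 = 34.70
Eq. 4: 1.0(23) + 0.6(5) + 0.6(14) + 0.75(2) = 23.00 + 3.00 + 8.40 + 1.50 = 35.90
Eq. 5: 1.0(23) + 1.0(5) + 0.75(2) = 23.00 + 5.00 + 1.50 = 29.50
Eq. 6: 1.0(23) + 1.0(14) + 0.75(5) = 23.00 + 14.00 + 3.75 = 40.75
The controlling combination is 6, giving 40.75 kN/m.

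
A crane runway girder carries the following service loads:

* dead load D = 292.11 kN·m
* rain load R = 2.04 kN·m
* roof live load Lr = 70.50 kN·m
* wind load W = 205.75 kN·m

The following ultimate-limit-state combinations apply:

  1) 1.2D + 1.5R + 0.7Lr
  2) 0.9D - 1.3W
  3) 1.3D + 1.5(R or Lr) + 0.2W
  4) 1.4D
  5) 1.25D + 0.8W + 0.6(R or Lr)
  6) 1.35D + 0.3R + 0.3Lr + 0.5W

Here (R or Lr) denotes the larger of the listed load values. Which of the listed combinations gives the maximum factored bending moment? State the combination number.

Combination 5

(R or Lr) → Lr = 70.50 kN·m.
1) 1.2(292.11) + 1.5(2.04) + 0.7(70.50) = 402.94
2) 0.9(292.11) - 1.3(205.75) = -4.58
3) 1.3(292.11) + 1.5(70.50) + 0.2(205.75) = 526.64
4) 1.4(292.11) = 408.95
5) 1.25(292.11) + 0.8(205.75) + 0.6(70.50) = 572.04
6) 1.35(292.11) + 0.3(2.04) + 0.3(70.50) + 0.5(205.75) = 518.99
The largest value is 572.04 kN·m from combination 5.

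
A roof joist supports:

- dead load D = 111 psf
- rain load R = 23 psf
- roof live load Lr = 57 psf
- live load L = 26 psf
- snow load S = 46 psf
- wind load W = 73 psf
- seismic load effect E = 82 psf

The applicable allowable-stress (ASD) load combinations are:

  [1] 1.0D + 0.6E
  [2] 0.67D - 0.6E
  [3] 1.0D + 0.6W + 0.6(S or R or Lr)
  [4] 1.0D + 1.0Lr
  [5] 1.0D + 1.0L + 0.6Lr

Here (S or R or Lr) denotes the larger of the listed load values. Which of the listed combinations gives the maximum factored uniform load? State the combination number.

Combination 3

(S or R or Lr) → Lr = 57 psf.
[1] 1.0(111) + 0.6(82) = 111.00 + 49.20 = 160.20
[2] 0.67(111) - 0.6(82) = 74.37 - 49.20 = 25.17
[3] 1.0(111) + 0.6(73) + 0.6(57) = 111.00 + 43.80 + 34.20 = 189.00
[4] 1.0(111) + 1.0(57) = 111.00 + 57.00 = 168.00
[5] 1.0(111) + 1.0(26) + 0.6(57) = 111.00 + 26.00 + 34.20 = 171.20
The largest value is 189.00 psf from combination 3.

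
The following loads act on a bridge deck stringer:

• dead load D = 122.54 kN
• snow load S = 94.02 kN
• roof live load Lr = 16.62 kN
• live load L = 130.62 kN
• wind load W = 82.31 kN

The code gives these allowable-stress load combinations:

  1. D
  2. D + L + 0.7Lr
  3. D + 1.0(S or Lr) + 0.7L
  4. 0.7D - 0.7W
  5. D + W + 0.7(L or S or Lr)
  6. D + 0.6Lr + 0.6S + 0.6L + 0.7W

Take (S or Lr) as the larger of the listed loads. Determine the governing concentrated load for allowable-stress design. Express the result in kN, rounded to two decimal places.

324.91 kN

(S or Lr) → S = 94.02 kN; (L or S or Lr) → L = 130.62 kN.
1. 1.0(122.54) = 122.54
2. 1.0(122.54) + 1.0(130.62) + 0.7(16.62) = 264.79
3. 1.0(122.54) + 1.0(94.02) + 0.7(130.62) = 307.99
4. 0.7(122.54) - 0.7(82.31) = 28.16
5. 1.0(122.54) + 1.0(82.31) + 0.7(130.62) = 296.28
6. 1.0(122.54) + 0.6(16.62) + 0.6(94.02) + 0.6(130.62) + 0.7(82.31) = 324.91
Maximum is from combination 6.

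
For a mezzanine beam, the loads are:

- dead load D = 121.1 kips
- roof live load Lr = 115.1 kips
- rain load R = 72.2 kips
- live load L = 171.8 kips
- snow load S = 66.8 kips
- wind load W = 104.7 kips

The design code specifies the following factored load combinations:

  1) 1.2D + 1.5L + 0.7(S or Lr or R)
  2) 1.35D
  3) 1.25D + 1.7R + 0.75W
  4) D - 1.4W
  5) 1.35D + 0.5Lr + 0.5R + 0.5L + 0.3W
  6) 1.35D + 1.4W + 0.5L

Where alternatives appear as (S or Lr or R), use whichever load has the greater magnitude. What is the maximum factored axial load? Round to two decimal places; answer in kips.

483.59 kips

(S or Lr or R) → Lr = 115.1 kips.
1) 1.2(121.1) + 1.5(171.8) + 0.7(115.1) = 145.32 + 257.70 + 80.57 = 483.59
2) 1.35(121.1) = 163.49
3) 1.25(121.1) + 1.7(72.2) + 0.75(104.7) = 352.64
4) 1.0(121.1) - 1.4(104.7) = 121.10 - 146.58 = -25.48
5) 1.35(121.1) + 0.5(115.1) + 0.5(72.2) + 0.5(171.8) + 0.3(104.7) = 163.49 + 57.55 + 36.10 + 85.90 + 31.41 = 374.45
6) 1.35(121.1) + 1.4(104.7) + 0.5(171.8) = 163.49 + 146.58 + 85.90 = 395.97
Combination 1 governs: P_u = 483.59 kips.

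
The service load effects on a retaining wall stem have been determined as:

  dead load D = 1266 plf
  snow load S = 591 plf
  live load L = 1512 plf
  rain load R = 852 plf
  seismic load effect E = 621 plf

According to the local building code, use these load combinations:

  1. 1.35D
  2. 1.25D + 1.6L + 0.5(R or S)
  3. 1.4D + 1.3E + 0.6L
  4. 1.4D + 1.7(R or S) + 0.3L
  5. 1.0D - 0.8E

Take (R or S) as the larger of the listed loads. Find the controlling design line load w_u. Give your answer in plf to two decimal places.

4427.70 plf

(R or S) → R = 852 plf.
1. 1.35(1266) = 1709.10
2. 1.25(1266) + 1.6(1512) + 0.5(852) = 1582.50 + 2419.20 + 426.00 = 4427.70
3. 1.4(1266) + 1.3(621) + 0.6(1512) = 1772.40 + 807.30 + 907.20 = 3486.90
4. 1.4(1266) + 1.7(852) + 0.3(1512) = 1772.40 + 1448.40 + 453.60 = 3674.40
5. 1.0(1266) - 0.8(621) = 1266.00 - 496.80 = 769.20
The controlling combination is 2, giving 4427.70 plf.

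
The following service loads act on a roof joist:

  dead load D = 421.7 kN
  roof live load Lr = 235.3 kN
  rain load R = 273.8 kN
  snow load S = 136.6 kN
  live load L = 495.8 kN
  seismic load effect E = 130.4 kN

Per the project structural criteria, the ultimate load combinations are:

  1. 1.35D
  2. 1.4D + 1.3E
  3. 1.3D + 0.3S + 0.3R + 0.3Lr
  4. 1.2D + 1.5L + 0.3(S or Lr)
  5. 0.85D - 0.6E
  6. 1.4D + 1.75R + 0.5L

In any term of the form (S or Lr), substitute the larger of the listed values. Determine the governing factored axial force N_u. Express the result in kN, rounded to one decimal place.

(S or Lr) → Lr = 235.3 kN.
1. 1.35(421.7) = 569.3
2. 1.4(421.7) + 1.3(130.4) = 759.9
3. 1.3(421.7) + 0.3(136.6) + 0.3(273.8) + 0.3(235.3) = 741.9
4. 1.2(421.7) + 1.5(495.8) + 0.3(235.3) = 1320.3
5. 0.85(421.7) - 0.6(130.4) = 280.2
6. 1.4(421.7) + 1.75(273.8) + 0.5(495.8) = 1317.4
Combination 4 governs: N_u = 1320.3 kN.

1320.3 kN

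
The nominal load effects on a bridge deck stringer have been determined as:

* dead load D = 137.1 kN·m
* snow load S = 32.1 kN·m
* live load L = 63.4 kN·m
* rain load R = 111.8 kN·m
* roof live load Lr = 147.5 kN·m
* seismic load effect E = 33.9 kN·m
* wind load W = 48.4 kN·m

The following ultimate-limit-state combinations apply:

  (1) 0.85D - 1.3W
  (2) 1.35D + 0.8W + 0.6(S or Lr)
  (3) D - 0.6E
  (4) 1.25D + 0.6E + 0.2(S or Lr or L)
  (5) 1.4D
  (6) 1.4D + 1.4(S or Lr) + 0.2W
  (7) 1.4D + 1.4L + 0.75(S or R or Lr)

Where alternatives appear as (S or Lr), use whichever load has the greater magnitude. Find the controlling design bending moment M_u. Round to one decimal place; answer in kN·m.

408.1 kN·m

(S or Lr) → Lr = 147.5 kN·m; (S or Lr or L) → Lr = 147.5 kN·m; (S or R or Lr) → Lr = 147.5 kN·m.
(1) 0.85(137.1) - 1.3(48.4) = 116.5 - 62.9 = 53.6
(2) 1.35(137.1) + 0.8(48.4) + 0.6(147.5) = 185.1 + 38.7 + 88.5 = 312.3
(3) 1.0(137.1) - 0.6(33.9) = 137.1 - 20.3 = 116.8
(4) 1.25(137.1) + 0.6(33.9) + 0.2(147.5) = 171.4 + 20.3 + 29.5 = 221.2
(5) 1.4(137.1) = 191.9
(6) 1.4(137.1) + 1.4(147.5) + 0.2(48.4) = 191.9 + 206.5 + 9.7 = 408.1
(7) 1.4(137.1) + 1.4(63.4) + 0.75(147.5) = 191.9 + 88.8 + 110.6 = 391.3
Maximum is from combination 6.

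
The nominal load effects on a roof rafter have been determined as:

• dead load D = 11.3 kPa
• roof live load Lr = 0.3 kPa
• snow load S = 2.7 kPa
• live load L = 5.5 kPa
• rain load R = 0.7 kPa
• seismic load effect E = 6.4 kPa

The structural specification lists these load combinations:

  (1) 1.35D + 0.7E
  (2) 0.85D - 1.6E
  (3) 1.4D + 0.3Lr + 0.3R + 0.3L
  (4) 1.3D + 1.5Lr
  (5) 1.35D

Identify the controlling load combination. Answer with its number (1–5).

(1) 1.35(11.3) + 0.7(6.4) = 19.7
(2) 0.85(11.3) - 1.6(6.4) = 9.6 - 10.2 = -0.6
(3) 1.4(11.3) + 0.3(0.3) + 0.3(0.7) + 0.3(5.5) = 15.8 + 0.1 + 0.2 + 1.7 = 17.8
(4) 1.3(11.3) + 1.5(0.3) = 15.1
(5) 1.35(11.3) = 15.3
The largest value is 19.7 kPa from combination 1.

Combination 1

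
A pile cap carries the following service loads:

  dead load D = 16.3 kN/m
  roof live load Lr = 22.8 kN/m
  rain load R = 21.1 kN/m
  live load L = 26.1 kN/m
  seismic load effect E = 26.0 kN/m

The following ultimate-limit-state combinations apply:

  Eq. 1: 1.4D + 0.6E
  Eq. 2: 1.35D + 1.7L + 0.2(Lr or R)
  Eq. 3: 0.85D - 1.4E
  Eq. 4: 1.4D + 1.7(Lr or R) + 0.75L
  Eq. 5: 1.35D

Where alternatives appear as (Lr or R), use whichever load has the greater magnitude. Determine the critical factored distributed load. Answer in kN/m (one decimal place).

81.2 kN/m

(Lr or R) → Lr = 22.8 kN/m.
Eq. 1: 1.4(16.3) + 0.6(26.0) = 38.4
Eq. 2: 1.35(16.3) + 1.7(26.1) + 0.2(22.8) = 70.9
Eq. 3: 0.85(16.3) - 1.4(26.0) = -22.5
Eq. 4: 1.4(16.3) + 1.7(22.8) + 0.75(26.1) = 81.2
Eq. 5: 1.35(16.3) = 22.0
Combination 4 governs: w_u = 81.2 kN/m.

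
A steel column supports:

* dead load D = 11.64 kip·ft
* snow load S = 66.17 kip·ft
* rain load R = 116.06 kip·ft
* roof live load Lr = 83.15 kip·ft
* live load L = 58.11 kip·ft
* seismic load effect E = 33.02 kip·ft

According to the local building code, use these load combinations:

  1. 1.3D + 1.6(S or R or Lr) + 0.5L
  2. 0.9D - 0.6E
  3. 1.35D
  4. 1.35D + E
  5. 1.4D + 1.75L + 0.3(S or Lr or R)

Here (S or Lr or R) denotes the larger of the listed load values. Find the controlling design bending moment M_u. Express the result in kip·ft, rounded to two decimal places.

(S or R or Lr) → R = 116.06 kip·ft; (S or Lr or R) → R = 116.06 kip·ft.
1. 1.3(11.64) + 1.6(116.06) + 0.5(58.11) = 229.88
2. 0.9(11.64) - 0.6(33.02) = -9.34
3. 1.35(11.64) = 15.71
4. 1.35(11.64) + 1.0(33.02) = 15.71 + 33.02 = 48.73
5. 1.4(11.64) + 1.75(58.11) + 0.3(116.06) = 16.30 + 101.69 + 34.82 = 152.81
The controlling combination is 1, giving 229.88 kip·ft.

229.88 kip·ft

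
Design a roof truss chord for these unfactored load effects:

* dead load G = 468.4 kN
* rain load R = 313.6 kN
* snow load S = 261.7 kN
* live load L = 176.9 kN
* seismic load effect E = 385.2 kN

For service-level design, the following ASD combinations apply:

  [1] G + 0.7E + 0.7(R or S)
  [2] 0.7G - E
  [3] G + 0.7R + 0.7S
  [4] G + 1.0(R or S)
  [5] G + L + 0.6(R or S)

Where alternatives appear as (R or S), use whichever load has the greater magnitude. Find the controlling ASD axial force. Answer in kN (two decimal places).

957.56 kN

(R or S) → R = 313.6 kN.
[1] 1.0(468.4) + 0.7(385.2) + 0.7(313.6) = 468.40 + 269.64 + 219.52 = 957.56
[2] 0.7(468.4) - 1.0(385.2) = 327.88 - 385.20 = -57.32
[3] 1.0(468.4) + 0.7(313.6) + 0.7(261.7) = 468.40 + 219.52 + 183.19 = 871.11
[4] 1.0(468.4) + 1.0(313.6) = 468.40 + 313.60 = 782.00
[5] 1.0(468.4) + 1.0(176.9) + 0.6(313.6) = 468.40 + 176.90 + 188.16 = 833.46
The controlling combination is 1, giving 957.56 kN.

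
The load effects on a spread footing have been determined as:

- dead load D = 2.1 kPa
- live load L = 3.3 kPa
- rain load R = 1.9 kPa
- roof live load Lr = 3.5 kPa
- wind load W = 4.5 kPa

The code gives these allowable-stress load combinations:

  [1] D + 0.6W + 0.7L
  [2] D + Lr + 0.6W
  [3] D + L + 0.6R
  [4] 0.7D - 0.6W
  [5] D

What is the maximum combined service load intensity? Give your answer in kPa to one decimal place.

8.3 kPa

[1] 1.0(2.1) + 0.6(4.5) + 0.7(3.3) = 2.1 + 2.7 + 2.3 = 7.1
[2] 1.0(2.1) + 1.0(3.5) + 0.6(4.5) = 2.1 + 3.5 + 2.7 = 8.3
[3] 1.0(2.1) + 1.0(3.3) + 0.6(1.9) = 2.1 + 3.3 + 1.1 = 6.5
[4] 0.7(2.1) - 0.6(4.5) = 1.5 - 2.7 = -1.2
[5] 1.0(2.1) = 2.1
Combination 2 governs: q = 8.3 kPa.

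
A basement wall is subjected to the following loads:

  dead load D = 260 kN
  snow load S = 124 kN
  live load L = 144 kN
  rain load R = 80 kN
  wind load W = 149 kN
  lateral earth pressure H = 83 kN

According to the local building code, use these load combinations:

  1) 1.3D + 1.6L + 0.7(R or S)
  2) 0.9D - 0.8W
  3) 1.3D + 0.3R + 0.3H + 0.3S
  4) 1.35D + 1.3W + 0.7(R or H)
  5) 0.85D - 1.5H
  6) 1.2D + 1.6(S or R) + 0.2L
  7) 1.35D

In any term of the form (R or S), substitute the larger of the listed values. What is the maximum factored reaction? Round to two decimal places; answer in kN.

(R or S) → S = 124 kN; (R or H) → H = 83 kN; (S or R) → S = 124 kN.
1) 1.3(260) + 1.6(144) + 0.7(124) = 338.00 + 230.40 + 86.80 = 655.20
2) 0.9(260) - 0.8(149) = 234.00 - 119.20 = 114.80
3) 1.3(260) + 0.3(80) + 0.3(83) + 0.3(124) = 338.00 + 24.00 + 24.90 + 37.20 = 424.10
4) 1.35(260) + 1.3(149) + 0.7(83) = 351.00 + 193.70 + 58.10 = 602.80
5) 0.85(260) - 1.5(83) = 221.00 - 124.50 = 96.50
6) 1.2(260) + 1.6(124) + 0.2(144) = 312.00 + 198.40 + 28.80 = 539.20
7) 1.35(260) = 351.00
The controlling combination is 1, giving 655.20 kN.

655.20 kN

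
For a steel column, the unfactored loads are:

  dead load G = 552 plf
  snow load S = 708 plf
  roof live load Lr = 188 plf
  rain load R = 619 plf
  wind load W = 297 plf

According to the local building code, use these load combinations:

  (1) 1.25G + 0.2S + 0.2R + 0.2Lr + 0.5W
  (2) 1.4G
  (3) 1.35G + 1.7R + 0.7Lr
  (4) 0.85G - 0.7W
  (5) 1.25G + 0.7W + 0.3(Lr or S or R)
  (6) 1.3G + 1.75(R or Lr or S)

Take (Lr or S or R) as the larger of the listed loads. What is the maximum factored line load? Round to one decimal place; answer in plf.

1956.6 plf

(Lr or S or R) → S = 708 plf; (R or Lr or S) → S = 708 plf.
(1) 1.25(552) + 0.2(708) + 0.2(619) + 0.2(188) + 0.5(297) = 690.0 + 141.6 + 123.8 + 37.6 + 148.5 = 1141.5
(2) 1.4(552) = 772.8
(3) 1.35(552) + 1.7(619) + 0.7(188) = 745.2 + 1052.3 + 131.6 = 1929.1
(4) 0.85(552) - 0.7(297) = 469.2 - 207.9 = 261.3
(5) 1.25(552) + 0.7(297) + 0.3(708) = 690.0 + 207.9 + 212.4 = 1110.3
(6) 1.3(552) + 1.75(708) = 717.6 + 1239.0 = 1956.6
Maximum is from combination 6.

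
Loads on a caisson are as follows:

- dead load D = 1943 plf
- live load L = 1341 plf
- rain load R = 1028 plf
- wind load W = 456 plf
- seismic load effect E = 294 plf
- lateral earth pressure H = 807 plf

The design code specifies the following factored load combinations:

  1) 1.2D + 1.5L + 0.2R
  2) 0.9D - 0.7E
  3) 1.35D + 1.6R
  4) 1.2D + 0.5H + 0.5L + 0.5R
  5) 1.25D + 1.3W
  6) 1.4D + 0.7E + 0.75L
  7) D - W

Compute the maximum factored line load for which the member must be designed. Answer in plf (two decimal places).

4548.70 plf

1) 1.2(1943) + 1.5(1341) + 0.2(1028) = 4548.70
2) 0.9(1943) - 0.7(294) = 1542.90
3) 1.35(1943) + 1.6(1028) = 4267.85
4) 1.2(1943) + 0.5(807) + 0.5(1341) + 0.5(1028) = 3919.60
5) 1.25(1943) + 1.3(456) = 3021.55
6) 1.4(1943) + 0.7(294) + 0.75(1341) = 3931.75
7) 1.0(1943) - 1.0(456) = 1487.00
Maximum is from combination 1.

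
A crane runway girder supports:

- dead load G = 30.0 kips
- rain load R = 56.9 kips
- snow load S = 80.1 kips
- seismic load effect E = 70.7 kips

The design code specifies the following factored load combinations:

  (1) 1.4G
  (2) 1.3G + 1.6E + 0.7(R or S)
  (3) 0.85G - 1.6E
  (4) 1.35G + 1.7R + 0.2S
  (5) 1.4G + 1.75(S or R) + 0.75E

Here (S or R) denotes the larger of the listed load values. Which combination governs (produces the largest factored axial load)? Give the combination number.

(R or S) → S = 80.1 kips; (S or R) → S = 80.1 kips.
(1) 1.4(30.0) = 42.00
(2) 1.3(30.0) + 1.6(70.7) + 0.7(80.1) = 39.00 + 113.12 + 56.07 = 208.19
(3) 0.85(30.0) - 1.6(70.7) = 25.50 - 113.12 = -87.62
(4) 1.35(30.0) + 1.7(56.9) + 0.2(80.1) = 40.50 + 96.73 + 16.02 = 153.25
(5) 1.4(30.0) + 1.75(80.1) + 0.75(70.7) = 235.20
The largest value is 235.20 kips from combination 5.

Combination 5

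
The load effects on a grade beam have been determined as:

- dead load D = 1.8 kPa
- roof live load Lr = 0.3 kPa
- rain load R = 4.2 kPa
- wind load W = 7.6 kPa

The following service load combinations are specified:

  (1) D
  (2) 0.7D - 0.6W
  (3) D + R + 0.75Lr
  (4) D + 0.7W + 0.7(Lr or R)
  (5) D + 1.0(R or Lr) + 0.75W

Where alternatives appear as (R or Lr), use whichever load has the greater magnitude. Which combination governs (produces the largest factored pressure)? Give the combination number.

Combination 5

(Lr or R) → R = 4.2 kPa; (R or Lr) → R = 4.2 kPa.
(1) 1.0(1.8) = 1.8
(2) 0.7(1.8) - 0.6(7.6) = -3.3
(3) 1.0(1.8) + 1.0(4.2) + 0.75(0.3) = 6.2
(4) 1.0(1.8) + 0.7(7.6) + 0.7(4.2) = 10.1
(5) 1.0(1.8) + 1.0(4.2) + 0.75(7.6) = 11.7
The largest value is 11.7 kPa from combination 5.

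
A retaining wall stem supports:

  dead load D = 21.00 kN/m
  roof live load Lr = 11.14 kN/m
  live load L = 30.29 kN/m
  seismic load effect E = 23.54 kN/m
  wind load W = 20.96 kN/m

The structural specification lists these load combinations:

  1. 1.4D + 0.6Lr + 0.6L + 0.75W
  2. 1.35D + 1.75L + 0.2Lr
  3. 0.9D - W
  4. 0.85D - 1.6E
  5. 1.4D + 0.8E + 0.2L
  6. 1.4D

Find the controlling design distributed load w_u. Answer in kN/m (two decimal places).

83.59 kN/m

1. 1.4(21.00) + 0.6(11.14) + 0.6(30.29) + 0.75(20.96) = 69.98
2. 1.35(21.00) + 1.75(30.29) + 0.2(11.14) = 28.35 + 53.01 + 2.23 = 83.59
3. 0.9(21.00) - 1.0(20.96) = 18.90 - 20.96 = -2.06
4. 0.85(21.00) - 1.6(23.54) = 17.85 - 37.66 = -19.81
5. 1.4(21.00) + 0.8(23.54) + 0.2(30.29) = 29.40 + 18.83 + 6.06 = 54.29
6. 1.4(21.00) = 29.40
Maximum is from combination 2.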